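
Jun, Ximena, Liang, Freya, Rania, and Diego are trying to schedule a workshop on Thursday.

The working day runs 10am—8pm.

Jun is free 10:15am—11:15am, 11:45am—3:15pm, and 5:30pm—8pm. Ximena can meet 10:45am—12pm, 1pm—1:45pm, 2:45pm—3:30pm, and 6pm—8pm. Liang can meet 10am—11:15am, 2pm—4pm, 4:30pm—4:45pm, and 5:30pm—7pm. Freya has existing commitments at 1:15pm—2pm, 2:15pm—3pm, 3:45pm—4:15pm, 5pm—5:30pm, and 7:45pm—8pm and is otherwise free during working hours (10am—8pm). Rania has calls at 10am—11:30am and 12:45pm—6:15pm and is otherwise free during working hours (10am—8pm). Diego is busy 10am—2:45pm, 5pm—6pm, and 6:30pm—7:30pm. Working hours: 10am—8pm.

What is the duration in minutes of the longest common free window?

Freya free within 10:00–20:00: 10:00–13:15, 14:00–14:15, 15:00–15:45, 16:15–17:00, 17:30–19:45.
Rania free within 10:00–20:00: 11:30–12:45, 18:15–20:00.
Diego free within 10:00–20:00: 14:45–17:00, 18:00–18:30, 19:30–20:00.
Jun ∩ Ximena: 10:45–11:15, 11:45–12:00, 13:00–13:45, 14:45–15:15, 18:00–20:00.
Jun ∩ Ximena ∩ Liang: 10:45–11:15, 14:45–15:15, 18:00–19:00.
Jun ∩ Ximena ∩ Liang ∩ Freya: 10:45–11:15, 15:00–15:15, 18:00–19:00.
Jun ∩ Ximena ∩ Liang ∩ Freya ∩ Rania: 18:15–19:00.
Jun ∩ Ximena ∩ Liang ∩ Freya ∩ Rania ∩ Diego: 18:15–18:30.
Single common window of 15 minutes.

15 minutes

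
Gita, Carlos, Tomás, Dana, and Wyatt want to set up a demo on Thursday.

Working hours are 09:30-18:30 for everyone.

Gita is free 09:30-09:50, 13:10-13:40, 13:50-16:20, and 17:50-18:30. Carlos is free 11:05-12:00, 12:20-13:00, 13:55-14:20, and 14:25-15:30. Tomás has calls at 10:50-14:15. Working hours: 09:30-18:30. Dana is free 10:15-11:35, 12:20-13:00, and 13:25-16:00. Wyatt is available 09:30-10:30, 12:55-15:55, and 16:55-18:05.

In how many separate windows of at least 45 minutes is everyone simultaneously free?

1

Tomás free within 09:30–18:30: 09:30–10:50, 14:15–18:30.
Gita ∩ Carlos: 13:55–14:20, 14:25–15:30.
Gita ∩ Carlos ∩ Tomás: 14:15–14:20, 14:25–15:30.
Gita ∩ Carlos ∩ Tomás ∩ Dana: 14:15–14:20, 14:25–15:30.
Gita ∩ Carlos ∩ Tomás ∩ Dana ∩ Wyatt: 14:15–14:20, 14:25–15:30.
Windows ≥ 45 min: 14:25–15:30.
That's 1 window.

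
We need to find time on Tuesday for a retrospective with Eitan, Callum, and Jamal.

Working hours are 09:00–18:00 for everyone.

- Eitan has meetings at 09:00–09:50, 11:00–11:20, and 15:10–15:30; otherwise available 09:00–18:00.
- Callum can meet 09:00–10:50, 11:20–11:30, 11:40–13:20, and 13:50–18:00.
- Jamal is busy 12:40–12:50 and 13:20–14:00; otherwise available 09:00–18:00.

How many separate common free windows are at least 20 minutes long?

5

Eitan free within 09:00–18:00: 09:50–11:00, 11:20–15:10, 15:30–18:00.
Jamal free within 09:00–18:00: 09:00–12:40, 12:50–13:20, 14:00–18:00.
Eitan ∩ Callum: 09:50–10:50, 11:20–11:30, 11:40–13:20, 13:50–15:10, 15:30–18:00.
Eitan ∩ Callum ∩ Jamal: 09:50–10:50, 11:20–11:30, 11:40–12:40, 12:50–13:20, 14:00–15:10, 15:30–18:00.
Windows ≥ 20 min: 09:50–10:50, 11:40–12:40, 12:50–13:20, 14:00–15:10, 15:30–18:00.
That's 5 windows.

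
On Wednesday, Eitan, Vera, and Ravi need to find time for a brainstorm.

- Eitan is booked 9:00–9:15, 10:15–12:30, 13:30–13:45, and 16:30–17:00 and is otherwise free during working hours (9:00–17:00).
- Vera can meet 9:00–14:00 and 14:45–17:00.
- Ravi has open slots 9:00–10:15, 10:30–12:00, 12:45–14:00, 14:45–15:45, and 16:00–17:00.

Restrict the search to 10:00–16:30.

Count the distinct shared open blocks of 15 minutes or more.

Eitan free within 09:00–17:00: 09:15–10:15, 12:30–13:30, 13:45–16:30.
Eitan ∩ Vera: 09:15–10:15, 12:30–13:30, 13:45–14:00, 14:45–16:30.
Eitan ∩ Vera ∩ Ravi: 09:15–10:15, 12:45–13:30, 13:45–14:00, 14:45–15:45, 16:00–16:30.
Restricted to 10:00–16:30: 10:00–10:15, 12:45–13:30, 13:45–14:00, 14:45–15:45, 16:00–16:30.
Windows ≥ 15 min: 10:00–10:15, 12:45–13:30, 13:45–14:00, 14:45–15:45, 16:00–16:30.
That's 5 windows.

5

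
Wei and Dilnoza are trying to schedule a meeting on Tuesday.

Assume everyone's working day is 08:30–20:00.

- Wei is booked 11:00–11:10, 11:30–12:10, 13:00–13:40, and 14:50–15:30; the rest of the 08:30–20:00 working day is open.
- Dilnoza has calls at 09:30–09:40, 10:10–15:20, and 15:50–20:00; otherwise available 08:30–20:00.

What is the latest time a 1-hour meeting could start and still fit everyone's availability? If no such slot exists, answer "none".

Wei free within 08:30–20:00: 08:30–11:00, 11:10–11:30, 12:10–13:00, 13:40–14:50, 15:30–20:00.
Dilnoza free within 08:30–20:00: 08:30–09:30, 09:40–10:10, 15:20–15:50.
Wei ∩ Dilnoza: 08:30–09:30, 09:40–10:10, 15:30–15:50.
Windows ≥ 60 min: 08:30–09:30.
Latest start in the last window 08:30–09:30 is 09:30 − 60 min = 08:30.

08:30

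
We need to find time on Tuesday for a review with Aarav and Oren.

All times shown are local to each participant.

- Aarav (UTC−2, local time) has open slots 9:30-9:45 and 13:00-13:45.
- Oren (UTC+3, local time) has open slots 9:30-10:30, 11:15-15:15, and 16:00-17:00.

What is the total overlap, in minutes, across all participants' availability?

Aarav → UTC: 11:30–11:45, 15:00–15:45.
Oren → UTC: 06:30–07:30, 08:15–12:15, 13:00–14:00.
Aarav ∩ Oren: 11:30–11:45.
Total common minutes: 15.

15 minutes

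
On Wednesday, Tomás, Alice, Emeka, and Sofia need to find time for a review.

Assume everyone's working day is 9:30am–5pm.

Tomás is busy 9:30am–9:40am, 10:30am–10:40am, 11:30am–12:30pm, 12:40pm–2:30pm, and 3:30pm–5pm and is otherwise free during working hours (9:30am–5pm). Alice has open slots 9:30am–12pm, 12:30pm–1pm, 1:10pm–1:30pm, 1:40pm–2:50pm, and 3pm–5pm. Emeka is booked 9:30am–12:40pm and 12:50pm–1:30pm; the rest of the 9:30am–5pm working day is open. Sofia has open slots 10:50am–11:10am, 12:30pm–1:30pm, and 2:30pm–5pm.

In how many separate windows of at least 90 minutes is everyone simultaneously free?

0

Tomás free within 09:30–17:00: 09:40–10:30, 10:40–11:30, 12:30–12:40, 14:30–15:30.
Emeka free within 09:30–17:00: 12:40–12:50, 13:30–17:00.
Tomás ∩ Alice: 09:40–10:30, 10:40–11:30, 12:30–12:40, 14:30–14:50, 15:00–15:30.
Tomás ∩ Alice ∩ Emeka: 14:30–14:50, 15:00–15:30.
Tomás ∩ Alice ∩ Emeka ∩ Sofia: 14:30–14:50, 15:00–15:30.
Windows ≥ 90 min: (none).
That's 0 windows.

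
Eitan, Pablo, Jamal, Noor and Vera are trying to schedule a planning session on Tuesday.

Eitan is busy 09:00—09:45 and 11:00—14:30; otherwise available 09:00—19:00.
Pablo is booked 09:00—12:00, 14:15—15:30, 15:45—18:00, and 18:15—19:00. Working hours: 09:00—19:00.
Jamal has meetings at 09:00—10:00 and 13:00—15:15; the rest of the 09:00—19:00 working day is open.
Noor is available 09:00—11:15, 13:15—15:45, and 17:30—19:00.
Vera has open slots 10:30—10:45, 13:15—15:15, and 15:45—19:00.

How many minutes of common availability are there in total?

Eitan free within 09:00–19:00: 09:45–11:00, 14:30–19:00.
Pablo free within 09:00–19:00: 12:00–14:15, 15:30–15:45, 18:00–18:15.
Jamal free within 09:00–19:00: 10:00–13:00, 15:15–19:00.
Eitan ∩ Pablo: 15:30–15:45, 18:00–18:15.
Eitan ∩ Pablo ∩ Jamal: 15:30–15:45, 18:00–18:15.
Eitan ∩ Pablo ∩ Jamal ∩ Noor: 15:30–15:45, 18:00–18:15.
Eitan ∩ Pablo ∩ Jamal ∩ Noor ∩ Vera: 18:00–18:15.
Total common minutes: 15.

15 minutes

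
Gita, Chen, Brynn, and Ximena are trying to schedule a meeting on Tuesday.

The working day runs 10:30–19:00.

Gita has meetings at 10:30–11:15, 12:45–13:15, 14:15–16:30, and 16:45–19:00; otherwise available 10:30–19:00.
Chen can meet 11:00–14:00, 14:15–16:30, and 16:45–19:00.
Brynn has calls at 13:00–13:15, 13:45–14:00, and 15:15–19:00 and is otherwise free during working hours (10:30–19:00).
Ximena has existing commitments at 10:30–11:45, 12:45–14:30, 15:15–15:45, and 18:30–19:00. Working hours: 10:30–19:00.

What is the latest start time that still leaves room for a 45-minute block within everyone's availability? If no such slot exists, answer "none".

12:00

Gita free within 10:30–19:00: 11:15–12:45, 13:15–14:15, 16:30–16:45.
Brynn free within 10:30–19:00: 10:30–13:00, 13:15–13:45, 14:00–15:15.
Ximena free within 10:30–19:00: 11:45–12:45, 14:30–15:15, 15:45–18:30.
Gita ∩ Chen: 11:15–12:45, 13:15–14:00.
Gita ∩ Chen ∩ Brynn: 11:15–12:45, 13:15–13:45.
Gita ∩ Chen ∩ Brynn ∩ Ximena: 11:45–12:45.
Windows ≥ 45 min: 11:45–12:45.
Latest start in the last window 11:45–12:45 is 12:45 − 45 min = 12:00.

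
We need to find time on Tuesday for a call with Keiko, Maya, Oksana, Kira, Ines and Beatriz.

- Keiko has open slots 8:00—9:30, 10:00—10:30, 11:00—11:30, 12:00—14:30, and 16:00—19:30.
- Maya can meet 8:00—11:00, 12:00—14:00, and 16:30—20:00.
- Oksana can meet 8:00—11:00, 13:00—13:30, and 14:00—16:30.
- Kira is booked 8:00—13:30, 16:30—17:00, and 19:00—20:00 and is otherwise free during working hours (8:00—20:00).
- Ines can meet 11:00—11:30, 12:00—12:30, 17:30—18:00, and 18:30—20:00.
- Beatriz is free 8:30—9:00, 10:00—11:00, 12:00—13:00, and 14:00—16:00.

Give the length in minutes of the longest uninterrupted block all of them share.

Kira free within 08:00–20:00: 13:30–16:30, 17:00–19:00.
Keiko ∩ Maya: 08:00–09:30, 10:00–10:30, 12:00–14:00, 16:30–19:30.
Keiko ∩ Maya ∩ Oksana: 08:00–09:30, 10:00–10:30, 13:00–13:30.
Keiko ∩ Maya ∩ Oksana ∩ Kira: (none).
Keiko ∩ Maya ∩ Oksana ∩ Kira ∩ Ines: (none).
Keiko ∩ Maya ∩ Oksana ∩ Kira ∩ Ines ∩ Beatriz: (none).
No common window.

0 minutes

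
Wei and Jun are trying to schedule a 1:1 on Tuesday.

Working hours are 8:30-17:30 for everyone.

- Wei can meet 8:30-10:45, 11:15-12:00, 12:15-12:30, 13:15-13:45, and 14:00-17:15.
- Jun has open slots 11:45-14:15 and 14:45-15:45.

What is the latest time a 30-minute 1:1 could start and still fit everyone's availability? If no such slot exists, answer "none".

Wei ∩ Jun: 11:45–12:00, 12:15–12:30, 13:15–13:45, 14:00–14:15, 14:45–15:45.
Windows ≥ 30 min: 13:15–13:45, 14:45–15:45.
Latest start in the last window 14:45–15:45 is 15:45 − 30 min = 15:15.

15:15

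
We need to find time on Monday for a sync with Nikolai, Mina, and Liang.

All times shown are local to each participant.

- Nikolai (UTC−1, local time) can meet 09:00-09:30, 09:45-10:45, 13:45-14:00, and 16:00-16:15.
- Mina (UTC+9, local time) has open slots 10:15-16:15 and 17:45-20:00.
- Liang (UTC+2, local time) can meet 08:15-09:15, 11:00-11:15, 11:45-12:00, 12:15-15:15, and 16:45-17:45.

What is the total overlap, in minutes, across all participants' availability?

30 minutes

Nikolai → UTC: 10:00–10:30, 10:45–11:45, 14:45–15:00, 17:00–17:15.
Mina → UTC: 01:15–07:15, 08:45–11:00.
Liang → UTC: 06:15–07:15, 09:00–09:15, 09:45–10:00, 10:15–13:15, 14:45–15:45.
Nikolai ∩ Mina: 10:00–10:30, 10:45–11:00.
Nikolai ∩ Mina ∩ Liang: 10:15–10:30, 10:45–11:00.
Total common minutes: 15 + 15 = 30.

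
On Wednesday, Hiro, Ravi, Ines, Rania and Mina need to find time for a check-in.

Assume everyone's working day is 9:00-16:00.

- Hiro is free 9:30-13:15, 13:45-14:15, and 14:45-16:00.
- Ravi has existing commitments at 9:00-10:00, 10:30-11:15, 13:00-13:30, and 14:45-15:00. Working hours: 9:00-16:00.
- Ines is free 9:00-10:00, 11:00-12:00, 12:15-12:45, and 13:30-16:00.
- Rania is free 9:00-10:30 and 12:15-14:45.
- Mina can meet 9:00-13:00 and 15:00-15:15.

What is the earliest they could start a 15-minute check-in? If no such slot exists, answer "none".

Ravi free within 09:00–16:00: 10:00–10:30, 11:15–13:00, 13:30–14:45, 15:00–16:00.
Hiro ∩ Ravi: 10:00–10:30, 11:15–13:00, 13:45–14:15, 15:00–16:00.
Hiro ∩ Ravi ∩ Ines: 11:15–12:00, 12:15–12:45, 13:45–14:15, 15:00–16:00.
Hiro ∩ Ravi ∩ Ines ∩ Rania: 12:15–12:45, 13:45–14:15.
Hiro ∩ Ravi ∩ Ines ∩ Rania ∩ Mina: 12:15–12:45.
Windows ≥ 15 min: 12:15–12:45.
Earliest such window starts at 12:15.

12:15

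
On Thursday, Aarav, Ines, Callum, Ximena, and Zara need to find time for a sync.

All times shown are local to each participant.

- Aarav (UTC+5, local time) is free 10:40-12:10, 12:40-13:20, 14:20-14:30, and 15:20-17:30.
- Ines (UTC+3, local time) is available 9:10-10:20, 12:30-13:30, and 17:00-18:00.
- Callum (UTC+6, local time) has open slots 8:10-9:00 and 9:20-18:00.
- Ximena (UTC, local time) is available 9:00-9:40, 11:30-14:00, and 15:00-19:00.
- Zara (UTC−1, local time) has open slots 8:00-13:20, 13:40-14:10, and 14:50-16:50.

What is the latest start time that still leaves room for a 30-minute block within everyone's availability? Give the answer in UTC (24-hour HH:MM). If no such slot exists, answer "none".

Aarav → UTC: 05:40–07:10, 07:40–08:20, 09:20–09:30, 10:20–12:30.
Ines → UTC: 06:10–07:20, 09:30–10:30, 14:00–15:00.
Callum → UTC: 02:10–03:00, 03:20–12:00.
Ximena → UTC: 09:00–09:40, 11:30–14:00, 15:00–19:00.
Zara → UTC: 09:00–14:20, 14:40–15:10, 15:50–17:50.
Aarav ∩ Ines: 06:10–07:10, 10:20–10:30.
Aarav ∩ Ines ∩ Callum: 06:10–07:10, 10:20–10:30.
Aarav ∩ Ines ∩ Callum ∩ Ximena: (none).
Aarav ∩ Ines ∩ Callum ∩ Ximena ∩ Zara: (none).
Windows ≥ 30 min: (none).

none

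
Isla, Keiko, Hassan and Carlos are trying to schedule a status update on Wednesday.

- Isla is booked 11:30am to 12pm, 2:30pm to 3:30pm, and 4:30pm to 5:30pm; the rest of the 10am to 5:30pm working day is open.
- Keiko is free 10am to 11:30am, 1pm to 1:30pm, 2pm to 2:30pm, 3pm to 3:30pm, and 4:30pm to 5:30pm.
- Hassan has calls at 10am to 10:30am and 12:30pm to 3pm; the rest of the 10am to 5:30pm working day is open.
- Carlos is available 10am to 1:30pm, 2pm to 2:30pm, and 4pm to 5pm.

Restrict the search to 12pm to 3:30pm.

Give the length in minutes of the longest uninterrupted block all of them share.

Isla free within 10:00–17:30: 10:00–11:30, 12:00–14:30, 15:30–16:30.
Hassan free within 10:00–17:30: 10:30–12:30, 15:00–17:30.
Isla ∩ Keiko: 10:00–11:30, 13:00–13:30, 14:00–14:30.
Isla ∩ Keiko ∩ Hassan: 10:30–11:30.
Isla ∩ Keiko ∩ Hassan ∩ Carlos: 10:30–11:30.
Restricted to 12:00–15:30: (none).
No common window.

0 minutes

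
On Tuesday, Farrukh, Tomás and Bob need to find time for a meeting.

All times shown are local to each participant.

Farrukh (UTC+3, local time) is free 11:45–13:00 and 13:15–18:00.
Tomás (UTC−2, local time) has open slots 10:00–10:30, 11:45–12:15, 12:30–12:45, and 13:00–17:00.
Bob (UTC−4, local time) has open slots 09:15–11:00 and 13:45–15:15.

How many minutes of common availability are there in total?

45 minutes

Farrukh → UTC: 08:45–10:00, 10:15–15:00.
Tomás → UTC: 12:00–12:30, 13:45–14:15, 14:30–14:45, 15:00–19:00.
Bob → UTC: 13:15–15:00, 17:45–19:15.
Farrukh ∩ Tomás: 12:00–12:30, 13:45–14:15, 14:30–14:45.
Farrukh ∩ Tomás ∩ Bob: 13:45–14:15, 14:30–14:45.
Total common minutes: 30 + 15 = 45.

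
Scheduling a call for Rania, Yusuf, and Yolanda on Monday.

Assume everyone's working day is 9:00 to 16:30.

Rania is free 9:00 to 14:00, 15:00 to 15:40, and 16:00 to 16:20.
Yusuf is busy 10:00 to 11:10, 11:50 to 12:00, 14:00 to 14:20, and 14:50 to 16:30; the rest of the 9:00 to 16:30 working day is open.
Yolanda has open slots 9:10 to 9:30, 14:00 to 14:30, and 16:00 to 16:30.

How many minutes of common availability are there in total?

20 minutes

Yusuf free within 09:00–16:30: 09:00–10:00, 11:10–11:50, 12:00–14:00, 14:20–14:50.
Rania ∩ Yusuf: 09:00–10:00, 11:10–11:50, 12:00–14:00.
Rania ∩ Yusuf ∩ Yolanda: 09:10–09:30.
Total common minutes: 20.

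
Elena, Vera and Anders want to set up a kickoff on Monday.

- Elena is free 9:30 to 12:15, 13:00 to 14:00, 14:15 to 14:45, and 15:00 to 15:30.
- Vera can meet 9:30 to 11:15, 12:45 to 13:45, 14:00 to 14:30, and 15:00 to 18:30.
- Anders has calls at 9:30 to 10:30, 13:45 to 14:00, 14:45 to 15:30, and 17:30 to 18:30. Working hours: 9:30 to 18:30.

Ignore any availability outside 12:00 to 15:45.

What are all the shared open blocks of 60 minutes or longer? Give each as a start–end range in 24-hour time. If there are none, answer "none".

none

Anders free within 09:30–18:30: 10:30–13:45, 14:00–14:45, 15:30–17:30.
Elena ∩ Vera: 09:30–11:15, 13:00–13:45, 14:15–14:30, 15:00–15:30.
Elena ∩ Vera ∩ Anders: 10:30–11:15, 13:00–13:45, 14:15–14:30.
Restricted to 12:00–15:45: 13:00–13:45, 14:15–14:30.
Windows ≥ 60 min: (none).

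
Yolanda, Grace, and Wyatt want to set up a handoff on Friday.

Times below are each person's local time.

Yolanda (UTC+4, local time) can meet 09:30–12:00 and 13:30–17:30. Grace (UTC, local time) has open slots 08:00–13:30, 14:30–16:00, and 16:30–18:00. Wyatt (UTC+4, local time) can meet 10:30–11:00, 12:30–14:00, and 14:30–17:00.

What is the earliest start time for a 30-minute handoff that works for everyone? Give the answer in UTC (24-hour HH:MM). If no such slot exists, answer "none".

Yolanda → UTC: 05:30–08:00, 09:30–13:30.
Grace → UTC: 08:00–13:30, 14:30–16:00, 16:30–18:00.
Wyatt → UTC: 06:30–07:00, 08:30–10:00, 10:30–13:00.
Yolanda ∩ Grace: 09:30–13:30.
Yolanda ∩ Grace ∩ Wyatt: 09:30–10:00, 10:30–13:00.
Windows ≥ 30 min: 09:30–10:00, 10:30–13:00.
Earliest such window starts at 09:30.

09:30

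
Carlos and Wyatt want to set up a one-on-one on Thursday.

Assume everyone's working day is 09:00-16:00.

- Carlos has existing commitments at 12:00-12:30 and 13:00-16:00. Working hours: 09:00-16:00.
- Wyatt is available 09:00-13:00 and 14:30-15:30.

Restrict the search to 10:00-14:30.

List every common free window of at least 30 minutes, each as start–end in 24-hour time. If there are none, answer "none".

10:00–12:00, 12:30–13:00

Carlos free within 09:00–16:00: 09:00–12:00, 12:30–13:00.
Carlos ∩ Wyatt: 09:00–12:00, 12:30–13:00.
Restricted to 10:00–14:30: 10:00–12:00, 12:30–13:00.
Windows ≥ 30 min: 10:00–12:00, 12:30–13:00.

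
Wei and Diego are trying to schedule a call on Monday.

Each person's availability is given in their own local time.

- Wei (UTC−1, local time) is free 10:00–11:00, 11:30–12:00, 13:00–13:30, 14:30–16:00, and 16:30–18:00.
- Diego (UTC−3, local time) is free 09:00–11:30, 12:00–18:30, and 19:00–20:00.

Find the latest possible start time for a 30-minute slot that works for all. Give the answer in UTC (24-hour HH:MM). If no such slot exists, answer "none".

Wei → UTC: 11:00–12:00, 12:30–13:00, 14:00–14:30, 15:30–17:00, 17:30–19:00.
Diego → UTC: 12:00–14:30, 15:00–21:30, 22:00–23:00.
Wei ∩ Diego: 12:30–13:00, 14:00–14:30, 15:30–17:00, 17:30–19:00.
Windows ≥ 30 min: 12:30–13:00, 14:00–14:30, 15:30–17:00, 17:30–19:00.
Latest start in the last window 17:30–19:00 is 19:00 − 30 min = 18:30.

18:30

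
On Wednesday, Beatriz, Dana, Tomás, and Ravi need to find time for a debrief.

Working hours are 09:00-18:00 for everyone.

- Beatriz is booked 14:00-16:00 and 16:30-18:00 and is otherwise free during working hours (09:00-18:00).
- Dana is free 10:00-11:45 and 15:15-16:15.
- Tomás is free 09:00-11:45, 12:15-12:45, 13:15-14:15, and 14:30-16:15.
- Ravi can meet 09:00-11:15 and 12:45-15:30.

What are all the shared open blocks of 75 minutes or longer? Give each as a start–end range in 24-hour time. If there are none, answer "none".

10:00–11:15

Beatriz free within 09:00–18:00: 09:00–14:00, 16:00–16:30.
Beatriz ∩ Dana: 10:00–11:45, 16:00–16:15.
Beatriz ∩ Dana ∩ Tomás: 10:00–11:45, 16:00–16:15.
Beatriz ∩ Dana ∩ Tomás ∩ Ravi: 10:00–11:15.
Windows ≥ 75 min: 10:00–11:15.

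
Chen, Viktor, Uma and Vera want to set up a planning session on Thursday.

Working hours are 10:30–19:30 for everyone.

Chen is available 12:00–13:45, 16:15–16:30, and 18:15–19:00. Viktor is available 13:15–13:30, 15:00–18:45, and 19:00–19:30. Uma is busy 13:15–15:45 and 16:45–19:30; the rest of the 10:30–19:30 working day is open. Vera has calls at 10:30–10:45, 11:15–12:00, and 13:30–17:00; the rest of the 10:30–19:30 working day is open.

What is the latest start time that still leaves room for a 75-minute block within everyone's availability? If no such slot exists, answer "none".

Uma free within 10:30–19:30: 10:30–13:15, 15:45–16:45.
Vera free within 10:30–19:30: 10:45–11:15, 12:00–13:30, 17:00–19:30.
Chen ∩ Viktor: 13:15–13:30, 16:15–16:30, 18:15–18:45.
Chen ∩ Viktor ∩ Uma: 16:15–16:30.
Chen ∩ Viktor ∩ Uma ∩ Vera: (none).
Windows ≥ 75 min: (none).

none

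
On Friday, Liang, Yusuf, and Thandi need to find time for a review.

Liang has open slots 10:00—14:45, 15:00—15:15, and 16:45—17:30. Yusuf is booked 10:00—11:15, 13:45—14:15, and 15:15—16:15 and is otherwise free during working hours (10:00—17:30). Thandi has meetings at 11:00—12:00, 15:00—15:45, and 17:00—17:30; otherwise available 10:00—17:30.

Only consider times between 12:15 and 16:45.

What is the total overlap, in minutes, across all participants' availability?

Yusuf free within 10:00–17:30: 11:15–13:45, 14:15–15:15, 16:15–17:30.
Thandi free within 10:00–17:30: 10:00–11:00, 12:00–15:00, 15:45–17:00.
Liang ∩ Yusuf: 11:15–13:45, 14:15–14:45, 15:00–15:15, 16:45–17:30.
Liang ∩ Yusuf ∩ Thandi: 12:00–13:45, 14:15–14:45, 16:45–17:00.
Restricted to 12:15–16:45: 12:15–13:45, 14:15–14:45.
Total common minutes: 90 + 30 = 120.

120 minutes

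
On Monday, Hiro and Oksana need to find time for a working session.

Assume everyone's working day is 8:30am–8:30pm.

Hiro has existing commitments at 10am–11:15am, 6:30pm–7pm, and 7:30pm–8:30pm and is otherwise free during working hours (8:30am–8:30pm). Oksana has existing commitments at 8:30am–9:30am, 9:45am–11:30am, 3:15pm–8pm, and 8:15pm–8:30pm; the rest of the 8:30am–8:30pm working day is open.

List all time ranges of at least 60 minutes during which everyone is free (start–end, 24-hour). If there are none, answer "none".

11:30–15:15

Hiro free within 08:30–20:30: 08:30–10:00, 11:15–18:30, 19:00–19:30.
Oksana free within 08:30–20:30: 09:30–09:45, 11:30–15:15, 20:00–20:15.
Hiro ∩ Oksana: 09:30–09:45, 11:30–15:15.
Windows ≥ 60 min: 11:30–15:15.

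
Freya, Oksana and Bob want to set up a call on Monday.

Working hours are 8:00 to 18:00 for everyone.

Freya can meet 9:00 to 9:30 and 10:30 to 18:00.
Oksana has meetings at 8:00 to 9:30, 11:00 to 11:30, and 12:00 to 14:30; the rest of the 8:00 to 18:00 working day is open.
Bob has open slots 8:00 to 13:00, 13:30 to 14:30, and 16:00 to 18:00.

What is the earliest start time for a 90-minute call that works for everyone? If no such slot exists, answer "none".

16:00

Oksana free within 08:00–18:00: 09:30–11:00, 11:30–12:00, 14:30–18:00.
Freya ∩ Oksana: 10:30–11:00, 11:30–12:00, 14:30–18:00.
Freya ∩ Oksana ∩ Bob: 10:30–11:00, 11:30–12:00, 16:00–18:00.
Windows ≥ 90 min: 16:00–18:00.
Earliest such window starts at 16:00.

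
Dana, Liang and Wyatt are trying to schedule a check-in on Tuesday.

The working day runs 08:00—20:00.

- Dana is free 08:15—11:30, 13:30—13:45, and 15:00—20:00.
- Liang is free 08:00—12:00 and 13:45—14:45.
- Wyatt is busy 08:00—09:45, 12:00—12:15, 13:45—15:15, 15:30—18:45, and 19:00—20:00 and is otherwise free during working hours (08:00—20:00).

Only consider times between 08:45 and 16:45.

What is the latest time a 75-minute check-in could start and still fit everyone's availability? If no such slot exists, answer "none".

Wyatt free within 08:00–20:00: 09:45–12:00, 12:15–13:45, 15:15–15:30, 18:45–19:00.
Dana ∩ Liang: 08:15–11:30.
Dana ∩ Liang ∩ Wyatt: 09:45–11:30.
Restricted to 08:45–16:45: 09:45–11:30.
Windows ≥ 75 min: 09:45–11:30.
Latest start in the last window 09:45–11:30 is 11:30 − 75 min = 10:15.

10:15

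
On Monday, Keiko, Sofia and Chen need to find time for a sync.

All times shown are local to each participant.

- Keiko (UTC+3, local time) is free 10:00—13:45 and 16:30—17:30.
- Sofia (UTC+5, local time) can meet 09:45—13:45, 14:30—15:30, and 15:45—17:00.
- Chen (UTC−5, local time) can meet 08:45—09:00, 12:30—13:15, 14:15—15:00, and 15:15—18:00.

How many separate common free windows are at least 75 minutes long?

Keiko → UTC: 07:00–10:45, 13:30–14:30.
Sofia → UTC: 04:45–08:45, 09:30–10:30, 10:45–12:00.
Chen → UTC: 13:45–14:00, 17:30–18:15, 19:15–20:00, 20:15–23:00.
Keiko ∩ Sofia: 07:00–08:45, 09:30–10:30.
Keiko ∩ Sofia ∩ Chen: (none).
Windows ≥ 75 min: (none).
That's 0 windows.

0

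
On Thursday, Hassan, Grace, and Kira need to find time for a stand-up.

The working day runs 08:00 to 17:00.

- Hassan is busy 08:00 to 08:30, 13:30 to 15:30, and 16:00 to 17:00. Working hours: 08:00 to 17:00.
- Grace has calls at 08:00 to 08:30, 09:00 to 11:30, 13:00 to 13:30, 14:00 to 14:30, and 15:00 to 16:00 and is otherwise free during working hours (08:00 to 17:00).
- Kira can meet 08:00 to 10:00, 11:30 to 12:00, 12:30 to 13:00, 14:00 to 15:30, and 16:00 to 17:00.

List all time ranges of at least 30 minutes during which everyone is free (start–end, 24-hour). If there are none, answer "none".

Hassan free within 08:00–17:00: 08:30–13:30, 15:30–16:00.
Grace free within 08:00–17:00: 08:30–09:00, 11:30–13:00, 13:30–14:00, 14:30–15:00, 16:00–17:00.
Hassan ∩ Grace: 08:30–09:00, 11:30–13:00.
Hassan ∩ Grace ∩ Kira: 08:30–09:00, 11:30–12:00, 12:30–13:00.
Windows ≥ 30 min: 08:30–09:00, 11:30–12:00, 12:30–13:00.

08:30–09:00, 11:30–12:00, 12:30–13:00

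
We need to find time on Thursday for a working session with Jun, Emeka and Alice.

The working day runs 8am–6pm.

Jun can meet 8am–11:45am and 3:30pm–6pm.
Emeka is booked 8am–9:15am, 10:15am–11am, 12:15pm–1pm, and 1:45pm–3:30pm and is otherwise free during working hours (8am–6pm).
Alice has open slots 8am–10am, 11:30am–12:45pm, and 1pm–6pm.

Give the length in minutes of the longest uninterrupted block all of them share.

Emeka free within 08:00–18:00: 09:15–10:15, 11:00–12:15, 13:00–13:45, 15:30–18:00.
Jun ∩ Emeka: 09:15–10:15, 11:00–11:45, 15:30–18:00.
Jun ∩ Emeka ∩ Alice: 09:15–10:00, 11:30–11:45, 15:30–18:00.
Common window lengths: 45, 15, 150 min; longest is 150.

150 minutes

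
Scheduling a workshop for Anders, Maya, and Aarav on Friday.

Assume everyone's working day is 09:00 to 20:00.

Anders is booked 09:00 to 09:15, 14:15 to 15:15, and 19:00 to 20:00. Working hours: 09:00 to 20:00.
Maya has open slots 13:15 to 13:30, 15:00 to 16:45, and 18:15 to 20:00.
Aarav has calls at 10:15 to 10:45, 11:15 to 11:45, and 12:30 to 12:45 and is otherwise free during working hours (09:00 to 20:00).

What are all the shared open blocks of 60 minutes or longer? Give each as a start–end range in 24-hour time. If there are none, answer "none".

15:15–16:45

Anders free within 09:00–20:00: 09:15–14:15, 15:15–19:00.
Aarav free within 09:00–20:00: 09:00–10:15, 10:45–11:15, 11:45–12:30, 12:45–20:00.
Anders ∩ Maya: 13:15–13:30, 15:15–16:45, 18:15–19:00.
Anders ∩ Maya ∩ Aarav: 13:15–13:30, 15:15–16:45, 18:15–19:00.
Windows ≥ 60 min: 15:15–16:45.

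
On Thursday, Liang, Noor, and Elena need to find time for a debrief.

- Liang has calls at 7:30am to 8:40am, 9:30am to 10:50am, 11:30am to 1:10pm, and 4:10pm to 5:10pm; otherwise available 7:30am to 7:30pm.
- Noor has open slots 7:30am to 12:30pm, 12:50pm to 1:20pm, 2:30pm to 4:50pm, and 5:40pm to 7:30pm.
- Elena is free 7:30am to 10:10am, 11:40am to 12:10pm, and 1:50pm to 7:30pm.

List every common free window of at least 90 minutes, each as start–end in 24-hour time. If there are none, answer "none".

14:30–16:10, 17:40–19:30

Liang free within 07:30–19:30: 08:40–09:30, 10:50–11:30, 13:10–16:10, 17:10–19:30.
Liang ∩ Noor: 08:40–09:30, 10:50–11:30, 13:10–13:20, 14:30–16:10, 17:40–19:30.
Liang ∩ Noor ∩ Elena: 08:40–09:30, 14:30–16:10, 17:40–19:30.
Windows ≥ 90 min: 14:30–16:10, 17:40–19:30.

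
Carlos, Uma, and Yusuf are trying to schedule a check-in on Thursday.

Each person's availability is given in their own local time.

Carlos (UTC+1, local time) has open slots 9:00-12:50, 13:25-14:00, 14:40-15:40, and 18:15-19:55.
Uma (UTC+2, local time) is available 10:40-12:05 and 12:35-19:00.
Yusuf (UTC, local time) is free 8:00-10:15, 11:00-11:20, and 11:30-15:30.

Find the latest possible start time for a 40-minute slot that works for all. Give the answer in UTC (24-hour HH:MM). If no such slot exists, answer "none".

Carlos → UTC: 08:00–11:50, 12:25–13:00, 13:40–14:40, 17:15–18:55.
Uma → UTC: 08:40–10:05, 10:35–17:00.
Yusuf → UTC: 08:00–10:15, 11:00–11:20, 11:30–15:30.
Carlos ∩ Uma: 08:40–10:05, 10:35–11:50, 12:25–13:00, 13:40–14:40.
Carlos ∩ Uma ∩ Yusuf: 08:40–10:05, 11:00–11:20, 11:30–11:50, 12:25–13:00, 13:40–14:40.
Windows ≥ 40 min: 08:40–10:05, 13:40–14:40.
Latest start in the last window 13:40–14:40 is 14:40 − 40 min = 14:00.

14:00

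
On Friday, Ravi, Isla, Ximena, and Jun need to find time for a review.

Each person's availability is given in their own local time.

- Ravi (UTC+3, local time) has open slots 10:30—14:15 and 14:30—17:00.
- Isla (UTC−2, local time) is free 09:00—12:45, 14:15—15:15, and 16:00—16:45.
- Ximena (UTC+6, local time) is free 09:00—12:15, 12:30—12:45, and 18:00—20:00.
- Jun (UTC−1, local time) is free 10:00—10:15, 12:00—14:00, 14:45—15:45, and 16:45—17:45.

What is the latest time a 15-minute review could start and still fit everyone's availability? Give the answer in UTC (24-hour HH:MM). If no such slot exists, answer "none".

13:45

Ravi → UTC: 07:30–11:15, 11:30–14:00.
Isla → UTC: 11:00–14:45, 16:15–17:15, 18:00–18:45.
Ximena → UTC: 03:00–06:15, 06:30–06:45, 12:00–14:00.
Jun → UTC: 11:00–11:15, 13:00–15:00, 15:45–16:45, 17:45–18:45.
Ravi ∩ Isla: 11:00–11:15, 11:30–14:00.
Ravi ∩ Isla ∩ Ximena: 12:00–14:00.
Ravi ∩ Isla ∩ Ximena ∩ Jun: 13:00–14:00.
Windows ≥ 15 min: 13:00–14:00.
Latest start in the last window 13:00–14:00 is 14:00 − 15 min = 13:45.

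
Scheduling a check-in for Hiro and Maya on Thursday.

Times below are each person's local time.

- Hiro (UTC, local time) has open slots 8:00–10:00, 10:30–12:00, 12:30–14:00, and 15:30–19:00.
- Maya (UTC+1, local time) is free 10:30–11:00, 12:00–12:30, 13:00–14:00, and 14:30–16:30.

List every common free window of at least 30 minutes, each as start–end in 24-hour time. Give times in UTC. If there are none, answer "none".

Hiro → UTC: 08:00–10:00, 10:30–12:00, 12:30–14:00, 15:30–19:00.
Maya → UTC: 09:30–10:00, 11:00–11:30, 12:00–13:00, 13:30–15:30.
Hiro ∩ Maya: 09:30–10:00, 11:00–11:30, 12:30–13:00, 13:30–14:00.
Windows ≥ 30 min: 09:30–10:00, 11:00–11:30, 12:30–13:00, 13:30–14:00.

09:30–10:00, 11:00–11:30, 12:30–13:00, 13:30–14:00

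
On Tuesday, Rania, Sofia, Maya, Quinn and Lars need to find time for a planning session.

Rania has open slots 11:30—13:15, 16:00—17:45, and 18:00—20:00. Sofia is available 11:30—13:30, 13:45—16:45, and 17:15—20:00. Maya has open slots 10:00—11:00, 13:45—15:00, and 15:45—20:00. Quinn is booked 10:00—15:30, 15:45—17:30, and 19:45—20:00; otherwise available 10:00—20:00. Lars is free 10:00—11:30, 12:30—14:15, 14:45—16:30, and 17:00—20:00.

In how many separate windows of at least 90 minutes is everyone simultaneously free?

Quinn free within 10:00–20:00: 15:30–15:45, 17:30–19:45.
Rania ∩ Sofia: 11:30–13:15, 16:00–16:45, 17:15–17:45, 18:00–20:00.
Rania ∩ Sofia ∩ Maya: 16:00–16:45, 17:15–17:45, 18:00–20:00.
Rania ∩ Sofia ∩ Maya ∩ Quinn: 17:30–17:45, 18:00–19:45.
Rania ∩ Sofia ∩ Maya ∩ Quinn ∩ Lars: 17:30–17:45, 18:00–19:45.
Windows ≥ 90 min: 18:00–19:45.
That's 1 window.

1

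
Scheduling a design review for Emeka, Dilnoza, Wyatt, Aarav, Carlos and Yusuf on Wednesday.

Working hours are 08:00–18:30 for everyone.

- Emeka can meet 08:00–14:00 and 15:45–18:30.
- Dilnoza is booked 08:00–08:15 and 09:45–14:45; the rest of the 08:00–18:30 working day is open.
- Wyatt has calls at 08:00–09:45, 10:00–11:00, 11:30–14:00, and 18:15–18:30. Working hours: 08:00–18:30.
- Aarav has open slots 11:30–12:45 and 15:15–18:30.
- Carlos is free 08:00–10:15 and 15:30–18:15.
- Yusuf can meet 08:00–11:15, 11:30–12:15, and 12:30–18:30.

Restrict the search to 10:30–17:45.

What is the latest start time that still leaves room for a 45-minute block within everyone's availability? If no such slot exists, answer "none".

Dilnoza free within 08:00–18:30: 08:15–09:45, 14:45–18:30.
Wyatt free within 08:00–18:30: 09:45–10:00, 11:00–11:30, 14:00–18:15.
Emeka ∩ Dilnoza: 08:15–09:45, 15:45–18:30.
Emeka ∩ Dilnoza ∩ Wyatt: 15:45–18:15.
Emeka ∩ Dilnoza ∩ Wyatt ∩ Aarav: 15:45–18:15.
Emeka ∩ Dilnoza ∩ Wyatt ∩ Aarav ∩ Carlos: 15:45–18:15.
Emeka ∩ Dilnoza ∩ Wyatt ∩ Aarav ∩ Carlos ∩ Yusuf: 15:45–18:15.
Restricted to 10:30–17:45: 15:45–17:45.
Windows ≥ 45 min: 15:45–17:45.
Latest start in the last window 15:45–17:45 is 17:45 − 45 min = 17:00.

17:00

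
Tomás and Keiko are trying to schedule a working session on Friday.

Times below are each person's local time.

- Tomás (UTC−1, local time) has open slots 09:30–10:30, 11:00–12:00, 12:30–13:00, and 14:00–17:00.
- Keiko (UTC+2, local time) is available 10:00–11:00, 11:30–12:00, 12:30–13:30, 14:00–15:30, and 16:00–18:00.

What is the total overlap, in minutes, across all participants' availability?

180 minutes

Tomás → UTC: 10:30–11:30, 12:00–13:00, 13:30–14:00, 15:00–18:00.
Keiko → UTC: 08:00–09:00, 09:30–10:00, 10:30–11:30, 12:00–13:30, 14:00–16:00.
Tomás ∩ Keiko: 10:30–11:30, 12:00–13:00, 15:00–16:00.
Total common minutes: 60 + 60 + 60 = 180.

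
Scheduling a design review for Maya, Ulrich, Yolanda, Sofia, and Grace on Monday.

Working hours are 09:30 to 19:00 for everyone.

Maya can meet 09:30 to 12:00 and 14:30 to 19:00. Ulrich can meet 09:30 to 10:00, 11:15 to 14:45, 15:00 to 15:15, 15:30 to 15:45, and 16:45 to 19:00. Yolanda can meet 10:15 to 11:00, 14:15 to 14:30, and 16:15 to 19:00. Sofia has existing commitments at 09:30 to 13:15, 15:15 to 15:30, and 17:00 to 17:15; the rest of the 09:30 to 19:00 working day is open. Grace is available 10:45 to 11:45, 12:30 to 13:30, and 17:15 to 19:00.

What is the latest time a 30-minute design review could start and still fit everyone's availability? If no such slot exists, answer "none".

Sofia free within 09:30–19:00: 13:15–15:15, 15:30–17:00, 17:15–19:00.
Maya ∩ Ulrich: 09:30–10:00, 11:15–12:00, 14:30–14:45, 15:00–15:15, 15:30–15:45, 16:45–19:00.
Maya ∩ Ulrich ∩ Yolanda: 16:45–19:00.
Maya ∩ Ulrich ∩ Yolanda ∩ Sofia: 16:45–17:00, 17:15–19:00.
Maya ∩ Ulrich ∩ Yolanda ∩ Sofia ∩ Grace: 17:15–19:00.
Windows ≥ 30 min: 17:15–19:00.
Latest start in the last window 17:15–19:00 is 19:00 − 30 min = 18:30.

18:30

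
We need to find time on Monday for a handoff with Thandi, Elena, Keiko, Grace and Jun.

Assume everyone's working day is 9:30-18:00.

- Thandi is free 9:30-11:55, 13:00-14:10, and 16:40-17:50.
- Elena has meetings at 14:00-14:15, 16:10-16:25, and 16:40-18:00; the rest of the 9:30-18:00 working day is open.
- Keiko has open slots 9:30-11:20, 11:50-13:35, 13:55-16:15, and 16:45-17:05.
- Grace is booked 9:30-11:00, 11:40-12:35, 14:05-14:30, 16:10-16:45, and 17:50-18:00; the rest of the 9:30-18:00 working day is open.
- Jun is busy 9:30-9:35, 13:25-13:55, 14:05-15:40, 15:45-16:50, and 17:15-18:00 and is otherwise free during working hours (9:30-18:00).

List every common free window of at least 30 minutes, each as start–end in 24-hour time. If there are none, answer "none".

none

Elena free within 09:30–18:00: 09:30–14:00, 14:15–16:10, 16:25–16:40.
Grace free within 09:30–18:00: 11:00–11:40, 12:35–14:05, 14:30–16:10, 16:45–17:50.
Jun free within 09:30–18:00: 09:35–13:25, 13:55–14:05, 15:40–15:45, 16:50–17:15.
Thandi ∩ Elena: 09:30–11:55, 13:00–14:00.
Thandi ∩ Elena ∩ Keiko: 09:30–11:20, 11:50–11:55, 13:00–13:35, 13:55–14:00.
Thandi ∩ Elena ∩ Keiko ∩ Grace: 11:00–11:20, 13:00–13:35, 13:55–14:00.
Thandi ∩ Elena ∩ Keiko ∩ Grace ∩ Jun: 11:00–11:20, 13:00–13:25, 13:55–14:00.
Windows ≥ 30 min: (none).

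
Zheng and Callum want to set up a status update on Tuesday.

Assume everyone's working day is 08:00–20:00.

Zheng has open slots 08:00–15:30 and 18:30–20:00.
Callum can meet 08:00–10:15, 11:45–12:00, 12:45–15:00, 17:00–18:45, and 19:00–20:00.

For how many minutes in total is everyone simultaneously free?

360 minutes

Zheng ∩ Callum: 08:00–10:15, 11:45–12:00, 12:45–15:00, 18:30–18:45, 19:00–20:00.
Total common minutes: 135 + 15 + 135 + 15 + 60 = 360.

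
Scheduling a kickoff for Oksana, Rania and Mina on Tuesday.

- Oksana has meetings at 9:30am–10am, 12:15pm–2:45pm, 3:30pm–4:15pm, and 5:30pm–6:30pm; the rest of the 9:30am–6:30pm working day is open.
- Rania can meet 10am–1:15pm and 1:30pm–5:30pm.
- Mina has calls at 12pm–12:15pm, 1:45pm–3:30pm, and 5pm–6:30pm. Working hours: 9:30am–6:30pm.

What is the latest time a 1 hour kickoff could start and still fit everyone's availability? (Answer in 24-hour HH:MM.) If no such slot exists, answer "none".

Oksana free within 09:30–18:30: 10:00–12:15, 14:45–15:30, 16:15–17:30.
Mina free within 09:30–18:30: 09:30–12:00, 12:15–13:45, 15:30–17:00.
Oksana ∩ Rania: 10:00–12:15, 14:45–15:30, 16:15–17:30.
Oksana ∩ Rania ∩ Mina: 10:00–12:00, 16:15–17:00.
Windows ≥ 60 min: 10:00–12:00.
Latest start in the last window 10:00–12:00 is 12:00 − 60 min = 11:00.

11:00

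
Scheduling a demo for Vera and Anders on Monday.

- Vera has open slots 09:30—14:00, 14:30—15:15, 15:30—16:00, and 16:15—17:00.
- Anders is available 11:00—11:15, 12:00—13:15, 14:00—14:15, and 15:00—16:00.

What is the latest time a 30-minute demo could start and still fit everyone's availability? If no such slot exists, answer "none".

Vera ∩ Anders: 11:00–11:15, 12:00–13:15, 15:00–15:15, 15:30–16:00.
Windows ≥ 30 min: 12:00–13:15, 15:30–16:00.
Latest start in the last window 15:30–16:00 is 16:00 − 30 min = 15:30.

15:30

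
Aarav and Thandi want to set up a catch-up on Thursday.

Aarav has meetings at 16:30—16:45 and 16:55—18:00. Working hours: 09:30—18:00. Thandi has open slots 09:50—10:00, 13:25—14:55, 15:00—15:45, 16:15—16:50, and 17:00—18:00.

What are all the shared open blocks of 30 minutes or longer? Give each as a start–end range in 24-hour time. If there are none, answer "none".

Aarav free within 09:30–18:00: 09:30–16:30, 16:45–16:55.
Aarav ∩ Thandi: 09:50–10:00, 13:25–14:55, 15:00–15:45, 16:15–16:30, 16:45–16:50.
Windows ≥ 30 min: 13:25–14:55, 15:00–15:45.

13:25–14:55, 15:00–15:45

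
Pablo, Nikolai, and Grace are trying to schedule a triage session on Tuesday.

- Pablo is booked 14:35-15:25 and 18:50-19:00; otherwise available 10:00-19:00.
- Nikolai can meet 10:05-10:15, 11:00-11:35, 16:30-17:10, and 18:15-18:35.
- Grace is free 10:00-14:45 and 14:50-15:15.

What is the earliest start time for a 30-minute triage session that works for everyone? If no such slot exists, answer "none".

Pablo free within 10:00–19:00: 10:00–14:35, 15:25–18:50.
Pablo ∩ Nikolai: 10:05–10:15, 11:00–11:35, 16:30–17:10, 18:15–18:35.
Pablo ∩ Nikolai ∩ Grace: 10:05–10:15, 11:00–11:35.
Windows ≥ 30 min: 11:00–11:35.
Earliest such window starts at 11:00.

11:00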